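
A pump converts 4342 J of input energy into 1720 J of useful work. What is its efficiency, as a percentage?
η = W_out/W_in = 1720/4342 = 39.61%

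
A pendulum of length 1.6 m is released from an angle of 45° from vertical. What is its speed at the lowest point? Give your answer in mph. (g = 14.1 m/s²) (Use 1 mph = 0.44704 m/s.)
h = L(1 − cosθ) = 1.6(1 − cos45°) = 0.468629 m
v = √(2gh) = √(2·14.1·0.468629) = 3.63529 m/s = 8.132 mph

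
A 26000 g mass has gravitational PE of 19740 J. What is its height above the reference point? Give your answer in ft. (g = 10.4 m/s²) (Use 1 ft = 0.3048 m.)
Convert to SI: m = 26.0 kg, PE = 19740.0 J
h = PE/(mg) = 19740.0/(26.0·10.4) = 73.003 m = 239.5 ft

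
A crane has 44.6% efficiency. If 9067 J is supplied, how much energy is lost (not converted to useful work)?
W_lost = W_in(1 − η) = 9067·(1 − 0.446) = 5023 J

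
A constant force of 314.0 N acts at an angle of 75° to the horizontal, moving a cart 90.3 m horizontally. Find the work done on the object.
W = F·d·cosθ = (314.0)(90.3)cos(75°) = 7339 J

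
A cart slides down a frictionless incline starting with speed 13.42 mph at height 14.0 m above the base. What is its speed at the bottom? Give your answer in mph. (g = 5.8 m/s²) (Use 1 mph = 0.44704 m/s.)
Convert to SI: v₀ = 5.99928 m/s, h = 14.0 m
½mv₀² + mgh = ½mv² ⇒ v = √(v₀² + 2gh) = √(5.99928² + 2·5.8·14.0) = 14.0851 m/s = 31.51 mph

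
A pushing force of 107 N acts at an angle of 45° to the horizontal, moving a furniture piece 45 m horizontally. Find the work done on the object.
W = F·d·cosθ = (107)(45)cos(45°) = 3405 J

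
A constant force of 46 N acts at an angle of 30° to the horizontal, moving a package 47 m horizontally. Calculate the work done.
W = F·d·cosθ = (46)(47)cos(30°) = 1872 J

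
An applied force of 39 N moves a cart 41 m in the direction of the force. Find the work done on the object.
W = F·d = (39)(41) = 1599 J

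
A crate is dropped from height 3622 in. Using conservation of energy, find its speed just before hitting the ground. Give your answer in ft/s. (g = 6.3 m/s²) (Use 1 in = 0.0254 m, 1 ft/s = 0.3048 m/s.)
Convert to SI: h = 91.9988 m
mgh = ½mv² ⇒ v = √(2gh) = √(2·6.3·91.9988) = 34.0468 m/s = 111.7 ft/s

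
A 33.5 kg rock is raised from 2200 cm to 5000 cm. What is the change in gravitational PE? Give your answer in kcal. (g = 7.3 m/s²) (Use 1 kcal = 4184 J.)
Convert to SI: m = 33.5 kg, Δh = 28.0 m
ΔPE = mgΔh = (33.5)(7.3)(28.0) = 6847.4 J = 1.637 kcal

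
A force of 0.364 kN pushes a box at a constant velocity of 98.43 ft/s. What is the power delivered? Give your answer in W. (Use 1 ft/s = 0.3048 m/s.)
Convert to SI: F = 364.0 N, v = 30.0015 m/s
P = Fv = (364.0)(30.0015) = 10920 W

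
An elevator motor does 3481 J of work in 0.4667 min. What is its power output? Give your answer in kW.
Convert to SI: W = 3481.0 J, t = 28.002 s
P = W/t = 3481.0/28.002 = 124.313 W = 0.1243 kW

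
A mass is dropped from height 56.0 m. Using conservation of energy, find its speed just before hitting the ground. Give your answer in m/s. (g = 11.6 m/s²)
mgh = ½mv² ⇒ v = √(2gh) = √(2·11.6·56.0) = 36.04 m/s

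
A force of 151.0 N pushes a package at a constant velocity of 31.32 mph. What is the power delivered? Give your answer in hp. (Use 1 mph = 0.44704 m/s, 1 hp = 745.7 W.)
Convert to SI: F = 151.0 N, v = 14.0013 m/s
P = Fv = (151.0)(14.0013) = 2114.2 W = 2.835 hp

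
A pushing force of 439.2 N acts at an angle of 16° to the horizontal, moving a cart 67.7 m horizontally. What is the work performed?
W = F·d·cosθ = (439.2)(67.7)cos(16°) = 28580 J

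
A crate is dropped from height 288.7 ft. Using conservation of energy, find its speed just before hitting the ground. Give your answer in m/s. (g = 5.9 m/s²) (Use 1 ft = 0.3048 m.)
Convert to SI: h = 87.9958 m
mgh = ½mv² ⇒ v = √(2gh) = √(2·5.9·87.9958) = 32.22 m/s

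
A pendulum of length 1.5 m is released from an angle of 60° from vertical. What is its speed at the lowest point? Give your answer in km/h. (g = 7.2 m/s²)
h = L(1 − cosθ) = 1.5(1 − cos60°) = 0.75 m
v = √(2gh) = √(2·7.2·0.75) = 3.28634 m/s = 11.83 km/h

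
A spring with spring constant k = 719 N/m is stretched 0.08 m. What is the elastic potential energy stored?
PE = ½kx² = ½(719)(0.08)² = 2.301 J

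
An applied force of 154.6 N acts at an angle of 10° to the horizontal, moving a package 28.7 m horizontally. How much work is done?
W = F·d·cosθ = (154.6)(28.7)cos(10°) = 4370 J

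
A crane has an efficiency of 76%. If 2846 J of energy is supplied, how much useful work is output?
W_out = η·W_in = 0.76·2846 = 2162.96 J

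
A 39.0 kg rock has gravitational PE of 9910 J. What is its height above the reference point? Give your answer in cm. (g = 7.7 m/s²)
h = PE/(mg) = 9910.0/(39.0·7.7) = 33.0003 m = 3300 cm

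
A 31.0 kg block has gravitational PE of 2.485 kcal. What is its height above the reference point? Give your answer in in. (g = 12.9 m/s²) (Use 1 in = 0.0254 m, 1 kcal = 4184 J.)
Convert to SI: m = 31.0 kg, PE = 10397.2 J
h = PE/(mg) = 10397.2/(31.0·12.9) = 25.9996 m = 1024 in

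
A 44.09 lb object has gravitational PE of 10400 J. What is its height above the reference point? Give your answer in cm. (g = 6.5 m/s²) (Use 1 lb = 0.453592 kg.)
Convert to SI: m = 19.9989 kg, PE = 10400.0 J
h = PE/(mg) = 10400.0/(19.9989·6.5) = 80.0045 m = 8000 cm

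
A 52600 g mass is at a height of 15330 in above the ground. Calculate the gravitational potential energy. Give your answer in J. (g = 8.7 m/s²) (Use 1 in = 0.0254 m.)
Convert to SI: m = 52.6 kg, h = 389.382 m
PE = mgh = (52.6)(8.7)(389.382) = 178200 J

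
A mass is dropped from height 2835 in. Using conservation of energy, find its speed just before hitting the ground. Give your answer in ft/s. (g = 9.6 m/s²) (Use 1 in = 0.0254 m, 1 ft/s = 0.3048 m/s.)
Convert to SI: h = 72.009 m
mgh = ½mv² ⇒ v = √(2gh) = √(2·9.6·72.009) = 37.183 m/s = 122.0 ft/s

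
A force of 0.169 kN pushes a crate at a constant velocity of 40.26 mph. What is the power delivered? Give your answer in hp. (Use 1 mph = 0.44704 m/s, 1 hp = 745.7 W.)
Convert to SI: F = 169.0 N, v = 17.9978 m/s
P = Fv = (169.0)(17.9978) = 3041.63 W = 4.079 hp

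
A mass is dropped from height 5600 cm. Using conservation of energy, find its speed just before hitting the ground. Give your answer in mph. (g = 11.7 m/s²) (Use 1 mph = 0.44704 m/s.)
Convert to SI: h = 56.0 m
mgh = ½mv² ⇒ v = √(2gh) = √(2·11.7·56.0) = 36.1994 m/s = 80.98 mph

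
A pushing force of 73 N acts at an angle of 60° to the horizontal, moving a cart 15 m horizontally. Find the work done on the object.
W = F·d·cosθ = (73)(15)cos(60°) = 547.5 J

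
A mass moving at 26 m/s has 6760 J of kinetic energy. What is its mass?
m = 2·KE/v² = 2·6760/(26)² = 20.0 kg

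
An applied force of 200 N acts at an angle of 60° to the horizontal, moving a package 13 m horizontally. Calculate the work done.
W = F·d·cosθ = (200)(13)cos(60°) = 1300 J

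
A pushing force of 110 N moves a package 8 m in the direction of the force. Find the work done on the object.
W = F·d = (110)(8) = 880.0 J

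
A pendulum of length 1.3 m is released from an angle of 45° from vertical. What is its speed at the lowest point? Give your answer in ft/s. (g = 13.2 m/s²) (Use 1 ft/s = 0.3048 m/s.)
h = L(1 − cosθ) = 1.3(1 − cos45°) = 0.380761 m
v = √(2gh) = √(2·13.2·0.380761) = 3.1705 m/s = 10.4 ft/s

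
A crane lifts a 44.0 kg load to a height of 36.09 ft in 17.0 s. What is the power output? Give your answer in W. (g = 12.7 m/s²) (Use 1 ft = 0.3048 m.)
Convert to SI: m = 44.0 kg, h = 11.0002 m, t = 17.0 s
P = mgh/t = (44.0)(12.7)(11.0002)/17.0 = 361.6 W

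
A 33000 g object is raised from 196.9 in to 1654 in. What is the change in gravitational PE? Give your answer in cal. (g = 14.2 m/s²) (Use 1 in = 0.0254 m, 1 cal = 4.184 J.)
Convert to SI: m = 33.0 kg, Δh = 37.0103 m
ΔPE = mgΔh = (33.0)(14.2)(37.0103) = 17343.0 J = 4145 cal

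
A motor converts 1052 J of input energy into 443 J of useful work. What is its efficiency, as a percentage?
η = W_out/W_in = 443/1052 = 42.11%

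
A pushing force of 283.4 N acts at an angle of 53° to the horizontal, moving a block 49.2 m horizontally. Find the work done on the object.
W = F·d·cosθ = (283.4)(49.2)cos(53°) = 8391 J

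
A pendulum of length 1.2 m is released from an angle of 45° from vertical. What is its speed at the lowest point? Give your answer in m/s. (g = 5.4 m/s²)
h = L(1 − cosθ) = 1.2(1 − cos45°) = 0.351472 m
v = √(2gh) = √(2·5.4·0.351472) = 1.948 m/s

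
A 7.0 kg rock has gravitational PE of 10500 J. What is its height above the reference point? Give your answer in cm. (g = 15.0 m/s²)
h = PE/(mg) = 10500.0/(7.0·15.0) = 100.0 m = 10000 cm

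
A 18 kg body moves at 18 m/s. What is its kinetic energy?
KE = ½mv² = ½(18)(18)² = 2916.0 J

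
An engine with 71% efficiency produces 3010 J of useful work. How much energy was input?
W_in = W_out/η = 3010/0.71 = 4239 J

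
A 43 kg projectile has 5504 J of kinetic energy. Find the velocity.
v = √(2·KE/m) = √(2·5504/43) = 16.0 m/s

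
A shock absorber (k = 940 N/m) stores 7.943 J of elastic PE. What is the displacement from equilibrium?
x = √(2·PE/k) = √(2·7.943/940) = 0.13 m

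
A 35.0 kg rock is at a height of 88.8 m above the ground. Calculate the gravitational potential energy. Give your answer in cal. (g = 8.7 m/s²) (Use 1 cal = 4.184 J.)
PE = mgh = (35.0)(8.7)(88.8) = 27039.6 J = 6463 cal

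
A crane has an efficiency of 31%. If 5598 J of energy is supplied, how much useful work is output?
W_out = η·W_in = 0.31·5598 = 1735.38 J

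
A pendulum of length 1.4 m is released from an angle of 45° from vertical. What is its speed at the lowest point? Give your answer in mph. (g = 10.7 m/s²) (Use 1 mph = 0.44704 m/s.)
h = L(1 − cosθ) = 1.4(1 − cos45°) = 0.410051 m
v = √(2gh) = √(2·10.7·0.410051) = 2.96228 m/s = 6.626 mph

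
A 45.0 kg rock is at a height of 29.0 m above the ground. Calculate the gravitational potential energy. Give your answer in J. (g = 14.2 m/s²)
PE = mgh = (45.0)(14.2)(29.0) = 18530 J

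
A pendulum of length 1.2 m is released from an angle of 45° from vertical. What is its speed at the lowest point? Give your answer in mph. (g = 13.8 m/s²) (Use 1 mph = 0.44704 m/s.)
h = L(1 − cosθ) = 1.2(1 − cos45°) = 0.351472 m
v = √(2gh) = √(2·13.8·0.351472) = 3.11458 m/s = 6.967 mph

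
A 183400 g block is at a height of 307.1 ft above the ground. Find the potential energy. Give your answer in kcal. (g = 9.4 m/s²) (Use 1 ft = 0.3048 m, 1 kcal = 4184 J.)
Convert to SI: m = 183.4 kg, h = 93.6041 m
PE = mgh = (183.4)(9.4)(93.6041) = 161370 J = 38.57 kcal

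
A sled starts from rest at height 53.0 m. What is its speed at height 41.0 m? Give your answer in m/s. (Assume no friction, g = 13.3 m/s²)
mgh₁ = mgh₂ + ½mv² ⇒ v = √(2g(h₁−h₂)) = √(2·13.3·12.0) = 17.87 m/s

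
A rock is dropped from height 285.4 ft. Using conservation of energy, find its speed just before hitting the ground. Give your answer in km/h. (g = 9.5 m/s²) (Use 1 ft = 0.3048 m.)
Convert to SI: h = 86.9899 m
mgh = ½mv² ⇒ v = √(2gh) = √(2·9.5·86.9899) = 40.6547 m/s = 146.4 km/h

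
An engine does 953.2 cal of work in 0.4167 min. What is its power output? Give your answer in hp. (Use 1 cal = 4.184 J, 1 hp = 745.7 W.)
Convert to SI: W = 3988.19 J, t = 25.002 s
P = W/t = 3988.19/25.002 = 159.515 W = 0.2139 hp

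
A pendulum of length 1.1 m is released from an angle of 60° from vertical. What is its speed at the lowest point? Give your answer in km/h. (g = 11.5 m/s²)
h = L(1 − cosθ) = 1.1(1 − cos60°) = 0.55 m
v = √(2gh) = √(2·11.5·0.55) = 3.55668 m/s = 12.8 km/h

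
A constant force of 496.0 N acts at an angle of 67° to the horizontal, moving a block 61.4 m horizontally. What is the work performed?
W = F·d·cosθ = (496.0)(61.4)cos(67°) = 11900 J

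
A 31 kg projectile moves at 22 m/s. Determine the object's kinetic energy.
KE = ½mv² = ½(31)(22)² = 7502.0 J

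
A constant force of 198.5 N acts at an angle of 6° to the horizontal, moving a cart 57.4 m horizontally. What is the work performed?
W = F·d·cosθ = (198.5)(57.4)cos(6°) = 11330 J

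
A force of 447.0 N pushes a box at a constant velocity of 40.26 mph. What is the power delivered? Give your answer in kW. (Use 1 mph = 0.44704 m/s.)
Convert to SI: F = 447.0 N, v = 17.9978 m/s
P = Fv = (447.0)(17.9978) = 8045.03 W = 8.045 kW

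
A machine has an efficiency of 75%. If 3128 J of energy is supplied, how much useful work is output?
W_out = η·W_in = 0.75·3128 = 2346.0 J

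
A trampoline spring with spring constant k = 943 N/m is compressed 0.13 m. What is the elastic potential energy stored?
PE = ½kx² = ½(943)(0.13)² = 7.968 J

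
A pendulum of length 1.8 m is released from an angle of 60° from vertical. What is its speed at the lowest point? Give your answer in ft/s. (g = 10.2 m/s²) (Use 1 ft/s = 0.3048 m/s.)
h = L(1 − cosθ) = 1.8(1 − cos60°) = 0.9 m
v = √(2gh) = √(2·10.2·0.9) = 4.28486 m/s = 14.06 ft/s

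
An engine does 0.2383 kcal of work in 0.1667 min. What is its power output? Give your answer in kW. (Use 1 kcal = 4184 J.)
Convert to SI: W = 997.047 J, t = 10.002 s
P = W/t = 997.047/10.002 = 99.6848 W = 0.09968 kW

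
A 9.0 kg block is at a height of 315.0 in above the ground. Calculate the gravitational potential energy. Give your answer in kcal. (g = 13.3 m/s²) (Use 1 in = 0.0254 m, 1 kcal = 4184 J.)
Convert to SI: m = 9.0 kg, h = 8.001 m
PE = mgh = (9.0)(13.3)(8.001) = 957.72 J = 0.2289 kcal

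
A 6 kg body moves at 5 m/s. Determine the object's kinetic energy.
KE = ½mv² = ½(6)(5)² = 75.0 J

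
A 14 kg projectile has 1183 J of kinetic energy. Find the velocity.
v = √(2·KE/m) = √(2·1183/14) = 13.0 m/s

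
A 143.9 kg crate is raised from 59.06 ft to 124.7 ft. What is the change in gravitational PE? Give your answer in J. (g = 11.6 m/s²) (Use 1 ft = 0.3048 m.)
Convert to SI: m = 143.9 kg, Δh = 20.0071 m
ΔPE = mgΔh = (143.9)(11.6)(20.0071) = 33400 J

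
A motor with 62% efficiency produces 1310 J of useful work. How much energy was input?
W_in = W_out/η = 1310/0.62 = 2113 J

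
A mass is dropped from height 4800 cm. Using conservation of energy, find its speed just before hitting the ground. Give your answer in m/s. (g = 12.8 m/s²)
Convert to SI: h = 48.0 m
mgh = ½mv² ⇒ v = √(2gh) = √(2·12.8·48.0) = 35.05 m/s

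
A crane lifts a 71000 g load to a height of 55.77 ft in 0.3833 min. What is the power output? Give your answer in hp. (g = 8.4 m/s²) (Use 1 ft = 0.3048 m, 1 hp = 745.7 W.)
Convert to SI: m = 71.0 kg, h = 16.9987 m, t = 22.998 s
P = mgh/t = (71.0)(8.4)(16.9987)/22.998 = 440.822 W = 0.5912 hp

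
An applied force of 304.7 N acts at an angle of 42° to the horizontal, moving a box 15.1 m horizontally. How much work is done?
W = F·d·cosθ = (304.7)(15.1)cos(42°) = 3419 J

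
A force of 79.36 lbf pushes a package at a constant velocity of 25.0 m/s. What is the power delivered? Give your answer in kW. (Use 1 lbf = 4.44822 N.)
Convert to SI: F = 353.011 N, v = 25.0 m/s
P = Fv = (353.011)(25.0) = 8825.27 W = 8.825 kW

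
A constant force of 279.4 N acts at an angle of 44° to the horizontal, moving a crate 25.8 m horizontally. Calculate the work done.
W = F·d·cosθ = (279.4)(25.8)cos(44°) = 5185 J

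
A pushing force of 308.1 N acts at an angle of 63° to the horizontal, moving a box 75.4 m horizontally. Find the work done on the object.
W = F·d·cosθ = (308.1)(75.4)cos(63°) = 10550 J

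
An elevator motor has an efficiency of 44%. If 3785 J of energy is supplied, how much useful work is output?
W_out = η·W_in = 0.44·3785 = 1665.4 J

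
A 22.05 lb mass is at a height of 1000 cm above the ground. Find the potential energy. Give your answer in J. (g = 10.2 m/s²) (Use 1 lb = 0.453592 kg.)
Convert to SI: m = 10.0017 kg, h = 10.0 m
PE = mgh = (10.0017)(10.2)(10.0) = 1020 J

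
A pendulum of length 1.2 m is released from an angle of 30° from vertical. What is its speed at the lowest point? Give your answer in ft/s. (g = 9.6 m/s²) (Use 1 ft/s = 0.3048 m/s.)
h = L(1 − cosθ) = 1.2(1 − cos30°) = 0.16077 m
v = √(2gh) = √(2·9.6·0.16077) = 1.75692 m/s = 5.764 ft/s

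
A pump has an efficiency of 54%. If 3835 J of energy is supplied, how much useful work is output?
W_out = η·W_in = 0.54·3835 = 2070.9 J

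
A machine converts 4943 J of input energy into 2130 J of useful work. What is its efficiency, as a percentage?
η = W_out/W_in = 2130/4943 = 43.09%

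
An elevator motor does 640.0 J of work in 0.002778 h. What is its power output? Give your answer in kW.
Convert to SI: W = 640.0 J, t = 10.0008 s
P = W/t = 640.0/10.0008 = 63.9949 W = 0.06399 kW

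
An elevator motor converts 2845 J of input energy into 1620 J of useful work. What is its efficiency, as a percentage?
η = W_out/W_in = 1620/2845 = 56.94%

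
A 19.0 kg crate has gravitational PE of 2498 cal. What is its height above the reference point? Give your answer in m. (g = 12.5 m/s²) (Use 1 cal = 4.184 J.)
Convert to SI: m = 19.0 kg, PE = 10451.6 J
h = PE/(mg) = 10451.6/(19.0·12.5) = 44.01 m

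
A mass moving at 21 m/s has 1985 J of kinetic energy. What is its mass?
m = 2·KE/v² = 2·1985/(21)² = 9.002 kg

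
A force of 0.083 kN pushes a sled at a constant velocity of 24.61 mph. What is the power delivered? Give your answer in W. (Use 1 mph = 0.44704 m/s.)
Convert to SI: F = 83.0 N, v = 11.0017 m/s
P = Fv = (83.0)(11.0017) = 913.1 W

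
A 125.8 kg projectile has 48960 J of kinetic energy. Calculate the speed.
v = √(2·KE/m) = √(2·48960/125.8) = 27.9 m/s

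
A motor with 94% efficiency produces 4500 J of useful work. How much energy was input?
W_in = W_out/η = 4500/0.94 = 4787 J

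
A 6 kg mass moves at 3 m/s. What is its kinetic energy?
KE = ½mv² = ½(6)(3)² = 27.0 J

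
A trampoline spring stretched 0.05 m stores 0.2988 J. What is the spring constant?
k = 2·PE/x² = 2·0.2988/(0.05)² = 239.0 N/m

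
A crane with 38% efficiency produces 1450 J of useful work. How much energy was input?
W_in = W_out/η = 1450/0.38 = 3816 J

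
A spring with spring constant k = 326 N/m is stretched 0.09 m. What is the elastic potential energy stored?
PE = ½kx² = ½(326)(0.09)² = 1.32 J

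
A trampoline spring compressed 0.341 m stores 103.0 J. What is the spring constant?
k = 2·PE/x² = 2·103.0/(0.341)² = 1772 N/m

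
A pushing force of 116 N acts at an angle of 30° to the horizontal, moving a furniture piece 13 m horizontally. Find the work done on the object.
W = F·d·cosθ = (116)(13)cos(30°) = 1306 J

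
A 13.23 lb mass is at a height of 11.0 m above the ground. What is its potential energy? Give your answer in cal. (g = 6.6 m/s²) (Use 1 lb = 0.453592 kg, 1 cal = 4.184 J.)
Convert to SI: m = 6.00102 kg, h = 11.0 m
PE = mgh = (6.00102)(6.6)(11.0) = 435.674 J = 104.1 cal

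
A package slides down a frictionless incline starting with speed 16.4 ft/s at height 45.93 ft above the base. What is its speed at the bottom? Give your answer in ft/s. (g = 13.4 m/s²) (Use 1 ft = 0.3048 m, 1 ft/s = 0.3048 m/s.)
Convert to SI: v₀ = 4.99872 m/s, h = 13.9995 m
½mv₀² + mgh = ½mv² ⇒ v = √(v₀² + 2gh) = √(4.99872² + 2·13.4·13.9995) = 20.0043 m/s = 65.63 ft/s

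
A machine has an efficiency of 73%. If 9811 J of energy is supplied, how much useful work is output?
W_out = η·W_in = 0.73·9811 = 7162.03 J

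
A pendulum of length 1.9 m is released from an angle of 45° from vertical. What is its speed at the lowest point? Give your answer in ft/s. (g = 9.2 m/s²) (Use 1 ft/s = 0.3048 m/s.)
h = L(1 − cosθ) = 1.9(1 − cos45°) = 0.556497 m
v = √(2gh) = √(2·9.2·0.556497) = 3.19993 m/s = 10.5 ft/s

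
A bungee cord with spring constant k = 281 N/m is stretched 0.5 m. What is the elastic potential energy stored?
PE = ½kx² = ½(281)(0.5)² = 35.13 J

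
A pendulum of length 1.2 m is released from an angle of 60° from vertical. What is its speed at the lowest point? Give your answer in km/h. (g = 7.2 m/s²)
h = L(1 − cosθ) = 1.2(1 − cos60°) = 0.6 m
v = √(2gh) = √(2·7.2·0.6) = 2.93939 m/s = 10.58 km/h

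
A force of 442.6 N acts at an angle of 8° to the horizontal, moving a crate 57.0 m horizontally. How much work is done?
W = F·d·cosθ = (442.6)(57.0)cos(8°) = 24980 J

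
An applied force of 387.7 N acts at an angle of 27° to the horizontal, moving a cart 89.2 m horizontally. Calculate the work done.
W = F·d·cosθ = (387.7)(89.2)cos(27°) = 30810 J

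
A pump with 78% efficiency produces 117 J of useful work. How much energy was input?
W_in = W_out/η = 117/0.78 = 150.0 J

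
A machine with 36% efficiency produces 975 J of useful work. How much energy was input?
W_in = W_out/η = 975/0.36 = 2708 J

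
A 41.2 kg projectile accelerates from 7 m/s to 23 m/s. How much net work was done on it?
W = ΔKE = ½m(v₂² − v₁²) = ½(41.2)(23² − 7²) = 9888.0 J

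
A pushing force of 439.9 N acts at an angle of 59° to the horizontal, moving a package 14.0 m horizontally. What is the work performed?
W = F·d·cosθ = (439.9)(14.0)cos(59°) = 3172 J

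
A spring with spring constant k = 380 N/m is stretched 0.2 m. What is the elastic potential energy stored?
PE = ½kx² = ½(380)(0.2)² = 7.6 J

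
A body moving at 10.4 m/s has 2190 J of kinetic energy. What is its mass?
m = 2·KE/v² = 2·2190/(10.4)² = 40.5 kg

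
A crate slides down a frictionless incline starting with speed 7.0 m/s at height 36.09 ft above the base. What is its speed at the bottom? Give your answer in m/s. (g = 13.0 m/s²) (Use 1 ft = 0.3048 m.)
Convert to SI: v₀ = 7.0 m/s, h = 11.0002 m
½mv₀² + mgh = ½mv² ⇒ v = √(v₀² + 2gh) = √(7.0² + 2·13.0·11.0002) = 18.3 m/s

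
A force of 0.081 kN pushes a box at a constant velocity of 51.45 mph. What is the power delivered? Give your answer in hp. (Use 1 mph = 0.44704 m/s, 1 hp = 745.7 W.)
Convert to SI: F = 81.0 N, v = 23.0002 m/s
P = Fv = (81.0)(23.0002) = 1863.02 W = 2.498 hp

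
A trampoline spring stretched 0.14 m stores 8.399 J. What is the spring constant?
k = 2·PE/x² = 2·8.399/(0.14)² = 857.0 N/m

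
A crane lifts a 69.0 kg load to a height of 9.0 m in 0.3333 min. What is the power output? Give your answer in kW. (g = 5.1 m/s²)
Convert to SI: m = 69.0 kg, h = 9.0 m, t = 19.998 s
P = mgh/t = (69.0)(5.1)(9.0)/19.998 = 158.371 W = 0.1584 kW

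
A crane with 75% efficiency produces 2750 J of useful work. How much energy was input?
W_in = W_out/η = 2750/0.75 = 3667 J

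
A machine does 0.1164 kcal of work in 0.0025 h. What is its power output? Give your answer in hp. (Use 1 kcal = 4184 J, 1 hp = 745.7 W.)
Convert to SI: W = 487.018 J, t = 9.0 s
P = W/t = 487.018/9.0 = 54.1131 W = 0.07257 hp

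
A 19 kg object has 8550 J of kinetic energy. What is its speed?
v = √(2·KE/m) = √(2·8550/19) = 30.0 m/s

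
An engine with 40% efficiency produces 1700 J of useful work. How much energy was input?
W_in = W_out/η = 1700/0.4 = 4250 J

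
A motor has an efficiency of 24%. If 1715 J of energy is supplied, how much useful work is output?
W_out = η·W_in = 0.24·1715 = 411.6 J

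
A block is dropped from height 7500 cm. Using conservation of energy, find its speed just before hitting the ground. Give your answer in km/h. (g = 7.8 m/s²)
Convert to SI: h = 75.0 m
mgh = ½mv² ⇒ v = √(2gh) = √(2·7.8·75.0) = 34.2053 m/s = 123.1 km/h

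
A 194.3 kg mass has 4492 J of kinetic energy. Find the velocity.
v = √(2·KE/m) = √(2·4492/194.3) = 6.8 m/s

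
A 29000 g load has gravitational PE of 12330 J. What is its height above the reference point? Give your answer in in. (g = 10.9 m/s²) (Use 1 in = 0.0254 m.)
Convert to SI: m = 29.0 kg, PE = 12330.0 J
h = PE/(mg) = 12330.0/(29.0·10.9) = 39.0066 m = 1536 in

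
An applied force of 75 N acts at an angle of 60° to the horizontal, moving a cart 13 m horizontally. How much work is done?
W = F·d·cosθ = (75)(13)cos(60°) = 487.5 J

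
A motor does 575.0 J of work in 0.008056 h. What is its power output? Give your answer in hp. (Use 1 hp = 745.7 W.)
Convert to SI: W = 575.0 J, t = 29.0016 s
P = W/t = 575.0/29.0016 = 19.8265 W = 0.02659 hp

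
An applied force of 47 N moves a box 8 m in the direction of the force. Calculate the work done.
W = F·d = (47)(8) = 376.0 J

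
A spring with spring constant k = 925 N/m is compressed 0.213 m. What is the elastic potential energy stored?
PE = ½kx² = ½(925)(0.213)² = 20.98 J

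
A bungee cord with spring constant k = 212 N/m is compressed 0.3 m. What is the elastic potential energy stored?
PE = ½kx² = ½(212)(0.3)² = 9.54 J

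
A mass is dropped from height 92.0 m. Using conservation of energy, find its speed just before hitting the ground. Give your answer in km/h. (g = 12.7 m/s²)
mgh = ½mv² ⇒ v = √(2gh) = √(2·12.7·92.0) = 48.3405 m/s = 174.0 km/h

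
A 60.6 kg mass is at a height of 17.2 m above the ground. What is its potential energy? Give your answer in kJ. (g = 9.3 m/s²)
PE = mgh = (60.6)(9.3)(17.2) = 9693.58 J = 9.694 kJ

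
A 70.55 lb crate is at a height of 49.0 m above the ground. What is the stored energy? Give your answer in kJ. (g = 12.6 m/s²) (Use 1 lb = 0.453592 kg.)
Convert to SI: m = 32.0009 kg, h = 49.0 m
PE = mgh = (32.0009)(12.6)(49.0) = 19757.4 J = 19.76 kJ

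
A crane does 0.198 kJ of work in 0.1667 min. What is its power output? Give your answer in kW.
Convert to SI: W = 198.0 J, t = 10.002 s
P = W/t = 198.0/10.002 = 19.796 W = 0.0198 kW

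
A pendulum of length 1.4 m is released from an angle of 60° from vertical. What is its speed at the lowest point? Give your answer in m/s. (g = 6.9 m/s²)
h = L(1 − cosθ) = 1.4(1 − cos60°) = 0.7 m
v = √(2gh) = √(2·6.9·0.7) = 3.108 m/s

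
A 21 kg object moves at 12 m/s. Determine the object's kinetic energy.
KE = ½mv² = ½(21)(12)² = 1512.0 J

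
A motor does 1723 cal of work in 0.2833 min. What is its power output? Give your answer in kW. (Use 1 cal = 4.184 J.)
Convert to SI: W = 7209.03 J, t = 16.998 s
P = W/t = 7209.03/16.998 = 424.111 W = 0.4241 kW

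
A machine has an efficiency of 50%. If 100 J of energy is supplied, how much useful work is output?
W_out = η·W_in = 0.5·100 = 50.0 J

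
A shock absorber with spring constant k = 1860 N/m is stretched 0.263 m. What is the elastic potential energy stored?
PE = ½kx² = ½(1860)(0.263)² = 64.33 J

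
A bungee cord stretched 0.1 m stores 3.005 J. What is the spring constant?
k = 2·PE/x² = 2·3.005/(0.1)² = 601.0 N/m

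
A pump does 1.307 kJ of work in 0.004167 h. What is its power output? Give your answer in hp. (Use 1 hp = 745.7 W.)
Convert to SI: W = 1307.0 J, t = 15.0012 s
P = W/t = 1307.0/15.0012 = 87.1264 W = 0.1168 hp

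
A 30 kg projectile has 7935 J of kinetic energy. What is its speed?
v = √(2·KE/m) = √(2·7935/30) = 23.0 m/s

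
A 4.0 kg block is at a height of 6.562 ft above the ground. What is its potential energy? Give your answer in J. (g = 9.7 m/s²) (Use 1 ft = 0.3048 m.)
Convert to SI: m = 4.0 kg, h = 2.0001 m
PE = mgh = (4.0)(9.7)(2.0001) = 77.6 J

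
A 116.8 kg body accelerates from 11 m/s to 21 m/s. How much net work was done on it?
W = ΔKE = ½m(v₂² − v₁²) = ½(116.8)(21² − 11²) = 18688.0 J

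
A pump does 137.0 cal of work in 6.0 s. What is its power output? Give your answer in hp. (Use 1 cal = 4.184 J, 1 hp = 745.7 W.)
Convert to SI: W = 573.208 J, t = 6.0 s
P = W/t = 573.208/6.0 = 95.5347 W = 0.1281 hp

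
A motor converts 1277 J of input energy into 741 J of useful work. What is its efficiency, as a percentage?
η = W_out/W_in = 741/1277 = 58.03%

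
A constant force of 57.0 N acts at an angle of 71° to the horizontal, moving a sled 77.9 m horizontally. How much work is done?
W = F·d·cosθ = (57.0)(77.9)cos(71°) = 1446 J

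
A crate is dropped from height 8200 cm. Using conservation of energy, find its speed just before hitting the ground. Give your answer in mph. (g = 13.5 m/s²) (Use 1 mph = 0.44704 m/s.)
Convert to SI: h = 82.0 m
mgh = ½mv² ⇒ v = √(2gh) = √(2·13.5·82.0) = 47.0532 m/s = 105.3 mph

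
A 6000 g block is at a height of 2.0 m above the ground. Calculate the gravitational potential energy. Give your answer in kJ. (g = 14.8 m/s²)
Convert to SI: m = 6.0 kg, h = 2.0 m
PE = mgh = (6.0)(14.8)(2.0) = 177.6 J = 0.1776 kJ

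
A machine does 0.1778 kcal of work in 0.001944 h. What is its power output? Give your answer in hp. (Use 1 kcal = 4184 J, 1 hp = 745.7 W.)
Convert to SI: W = 743.915 J, t = 6.9984 s
P = W/t = 743.915/6.9984 = 106.298 W = 0.1425 hp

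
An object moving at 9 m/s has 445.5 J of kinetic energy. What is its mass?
m = 2·KE/v² = 2·445.5/(9)² = 11.0 kg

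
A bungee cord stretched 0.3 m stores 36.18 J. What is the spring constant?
k = 2·PE/x² = 2·36.18/(0.3)² = 804.0 N/m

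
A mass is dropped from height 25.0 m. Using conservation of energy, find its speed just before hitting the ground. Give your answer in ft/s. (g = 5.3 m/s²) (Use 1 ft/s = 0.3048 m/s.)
mgh = ½mv² ⇒ v = √(2gh) = √(2·5.3·25.0) = 16.2788 m/s = 53.41 ft/s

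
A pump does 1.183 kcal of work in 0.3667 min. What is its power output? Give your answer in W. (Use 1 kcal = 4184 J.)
Convert to SI: W = 4949.67 J, t = 22.002 s
P = W/t = 4949.67/22.002 = 225.0 W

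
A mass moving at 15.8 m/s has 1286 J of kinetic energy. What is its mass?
m = 2·KE/v² = 2·1286/(15.8)² = 10.3 kg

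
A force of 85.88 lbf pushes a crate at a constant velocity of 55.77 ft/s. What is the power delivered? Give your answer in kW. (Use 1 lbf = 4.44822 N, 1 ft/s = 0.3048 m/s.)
Convert to SI: F = 382.013 N, v = 16.9987 m/s
P = Fv = (382.013)(16.9987) = 6493.73 W = 6.494 kW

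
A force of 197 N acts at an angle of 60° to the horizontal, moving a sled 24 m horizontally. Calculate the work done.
W = F·d·cosθ = (197)(24)cos(60°) = 2364 J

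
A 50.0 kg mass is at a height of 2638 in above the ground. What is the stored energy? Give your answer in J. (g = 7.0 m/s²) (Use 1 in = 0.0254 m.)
Convert to SI: m = 50.0 kg, h = 67.0052 m
PE = mgh = (50.0)(7.0)(67.0052) = 23450 J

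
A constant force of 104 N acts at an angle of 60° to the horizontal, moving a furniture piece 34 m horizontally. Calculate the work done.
W = F·d·cosθ = (104)(34)cos(60°) = 1768 J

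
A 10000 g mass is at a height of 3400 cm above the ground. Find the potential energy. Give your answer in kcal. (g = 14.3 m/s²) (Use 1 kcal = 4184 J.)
Convert to SI: m = 10.0 kg, h = 34.0 m
PE = mgh = (10.0)(14.3)(34.0) = 4862.0 J = 1.162 kcal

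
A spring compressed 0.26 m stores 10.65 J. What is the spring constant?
k = 2·PE/x² = 2·10.65/(0.26)² = 315.1 N/m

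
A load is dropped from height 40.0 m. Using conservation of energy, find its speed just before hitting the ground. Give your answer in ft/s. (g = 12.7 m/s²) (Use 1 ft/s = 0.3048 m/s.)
mgh = ½mv² ⇒ v = √(2gh) = √(2·12.7·40.0) = 31.8748 m/s = 104.6 ft/s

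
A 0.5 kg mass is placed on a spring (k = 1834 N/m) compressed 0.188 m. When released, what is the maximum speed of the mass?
½kx² = ½mv² ⇒ v = x√(k/m) = (0.188)√(1834/0.5) = 11.39 m/s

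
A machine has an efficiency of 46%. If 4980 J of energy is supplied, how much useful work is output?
W_out = η·W_in = 0.46·4980 = 2290.8 J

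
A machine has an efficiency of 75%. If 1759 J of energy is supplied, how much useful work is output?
W_out = η·W_in = 0.75·1759 = 1319.25 J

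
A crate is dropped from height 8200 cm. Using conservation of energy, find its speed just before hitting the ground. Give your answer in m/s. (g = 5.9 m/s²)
Convert to SI: h = 82.0 m
mgh = ½mv² ⇒ v = √(2gh) = √(2·5.9·82.0) = 31.11 m/s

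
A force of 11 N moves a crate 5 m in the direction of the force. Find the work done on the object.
W = F·d = (11)(5) = 55.0 J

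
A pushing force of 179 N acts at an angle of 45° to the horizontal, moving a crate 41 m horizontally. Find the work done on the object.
W = F·d·cosθ = (179)(41)cos(45°) = 5189 J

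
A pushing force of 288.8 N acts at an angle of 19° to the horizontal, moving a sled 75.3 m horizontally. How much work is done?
W = F·d·cosθ = (288.8)(75.3)cos(19°) = 20560 J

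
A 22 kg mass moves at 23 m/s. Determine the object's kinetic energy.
KE = ½mv² = ½(22)(23)² = 5819.0 J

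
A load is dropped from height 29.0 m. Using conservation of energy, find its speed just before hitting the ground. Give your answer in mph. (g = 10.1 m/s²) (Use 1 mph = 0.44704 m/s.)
mgh = ½mv² ⇒ v = √(2gh) = √(2·10.1·29.0) = 24.2033 m/s = 54.14 mph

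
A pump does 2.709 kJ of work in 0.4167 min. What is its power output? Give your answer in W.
Convert to SI: W = 2709.0 J, t = 25.002 s
P = W/t = 2709.0/25.002 = 108.4 W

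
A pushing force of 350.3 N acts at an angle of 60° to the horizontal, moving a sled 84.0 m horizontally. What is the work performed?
W = F·d·cosθ = (350.3)(84.0)cos(60°) = 14710 J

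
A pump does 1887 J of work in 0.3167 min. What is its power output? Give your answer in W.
Convert to SI: W = 1887.0 J, t = 19.002 s
P = W/t = 1887.0/19.002 = 99.31 W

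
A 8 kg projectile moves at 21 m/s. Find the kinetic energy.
KE = ½mv² = ½(8)(21)² = 1764.0 J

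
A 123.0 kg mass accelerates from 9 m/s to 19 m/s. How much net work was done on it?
W = ΔKE = ½m(v₂² − v₁²) = ½(123.0)(19² − 9²) = 17220.0 J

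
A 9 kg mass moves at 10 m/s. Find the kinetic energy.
KE = ½mv² = ½(9)(10)² = 450.0 J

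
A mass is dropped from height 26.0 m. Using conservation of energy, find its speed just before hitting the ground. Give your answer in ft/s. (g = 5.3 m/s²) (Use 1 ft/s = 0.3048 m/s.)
mgh = ½mv² ⇒ v = √(2gh) = √(2·5.3·26.0) = 16.6012 m/s = 54.47 ft/s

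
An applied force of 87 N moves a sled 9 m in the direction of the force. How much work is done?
W = F·d = (87)(9) = 783.0 J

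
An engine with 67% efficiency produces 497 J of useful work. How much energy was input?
W_in = W_out/η = 497/0.67 = 741.8 J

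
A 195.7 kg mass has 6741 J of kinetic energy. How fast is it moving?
v = √(2·KE/m) = √(2·6741/195.7) = 8.3 m/s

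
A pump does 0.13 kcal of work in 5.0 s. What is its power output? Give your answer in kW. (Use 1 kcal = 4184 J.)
Convert to SI: W = 543.92 J, t = 5.0 s
P = W/t = 543.92/5.0 = 108.784 W = 0.1088 kW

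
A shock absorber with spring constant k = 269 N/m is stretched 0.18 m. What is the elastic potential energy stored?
PE = ½kx² = ½(269)(0.18)² = 4.358 J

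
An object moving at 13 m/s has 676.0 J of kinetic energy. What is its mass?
m = 2·KE/v² = 2·676.0/(13)² = 8.0 kg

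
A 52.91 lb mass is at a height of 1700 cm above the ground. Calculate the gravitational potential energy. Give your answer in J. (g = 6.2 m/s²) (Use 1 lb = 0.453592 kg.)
Convert to SI: m = 23.9996 kg, h = 17.0 m
PE = mgh = (23.9996)(6.2)(17.0) = 2530 J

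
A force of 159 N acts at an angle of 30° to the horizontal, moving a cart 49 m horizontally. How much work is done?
W = F·d·cosθ = (159)(49)cos(30°) = 6747 J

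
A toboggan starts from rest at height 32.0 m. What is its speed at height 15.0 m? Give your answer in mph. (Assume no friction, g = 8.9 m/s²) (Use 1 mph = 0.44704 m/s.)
mgh₁ = mgh₂ + ½mv² ⇒ v = √(2g(h₁−h₂)) = √(2·8.9·17.0) = 17.3954 m/s = 38.91 mph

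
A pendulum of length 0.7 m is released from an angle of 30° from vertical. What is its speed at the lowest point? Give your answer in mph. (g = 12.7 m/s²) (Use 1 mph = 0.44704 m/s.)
h = L(1 − cosθ) = 0.7(1 − cos30°) = 0.0937822 m
v = √(2gh) = √(2·12.7·0.0937822) = 1.5434 m/s = 3.452 mph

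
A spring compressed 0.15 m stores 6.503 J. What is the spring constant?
k = 2·PE/x² = 2·6.503/(0.15)² = 578.0 N/m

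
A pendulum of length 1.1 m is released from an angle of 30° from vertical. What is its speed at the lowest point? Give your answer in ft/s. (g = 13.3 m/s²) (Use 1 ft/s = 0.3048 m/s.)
h = L(1 − cosθ) = 1.1(1 − cos30°) = 0.147372 m
v = √(2gh) = √(2·13.3·0.147372) = 1.97992 m/s = 6.496 ft/s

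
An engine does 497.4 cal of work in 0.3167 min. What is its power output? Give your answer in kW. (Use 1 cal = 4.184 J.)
Convert to SI: W = 2081.12 J, t = 19.002 s
P = W/t = 2081.12/19.002 = 109.521 W = 0.1095 kW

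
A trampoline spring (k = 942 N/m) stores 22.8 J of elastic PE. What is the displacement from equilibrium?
x = √(2·PE/k) = √(2·22.8/942) = 0.22 m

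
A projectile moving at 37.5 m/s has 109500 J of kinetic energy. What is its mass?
m = 2·KE/v² = 2·109500/(37.5)² = 155.7 kg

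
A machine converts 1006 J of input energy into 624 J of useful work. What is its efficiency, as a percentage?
η = W_out/W_in = 624/1006 = 62.03%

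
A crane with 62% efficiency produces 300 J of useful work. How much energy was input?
W_in = W_out/η = 300/0.62 = 483.9 J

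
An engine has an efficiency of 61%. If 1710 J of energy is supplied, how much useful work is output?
W_out = η·W_in = 0.61·1710 = 1043.1 J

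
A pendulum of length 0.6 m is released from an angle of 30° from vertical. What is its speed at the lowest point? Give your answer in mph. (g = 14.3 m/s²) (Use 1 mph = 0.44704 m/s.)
h = L(1 − cosθ) = 0.6(1 − cos30°) = 0.0803848 m
v = √(2gh) = √(2·14.3·0.0803848) = 1.51625 m/s = 3.392 mph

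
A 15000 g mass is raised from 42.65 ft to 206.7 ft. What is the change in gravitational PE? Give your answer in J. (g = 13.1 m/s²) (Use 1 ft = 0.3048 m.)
Convert to SI: m = 15.0 kg, Δh = 50.0024 m
ΔPE = mgΔh = (15.0)(13.1)(50.0024) = 9825 J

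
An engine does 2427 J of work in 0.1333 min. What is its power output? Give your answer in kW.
Convert to SI: W = 2427.0 J, t = 7.998 s
P = W/t = 2427.0/7.998 = 303.451 W = 0.3035 kW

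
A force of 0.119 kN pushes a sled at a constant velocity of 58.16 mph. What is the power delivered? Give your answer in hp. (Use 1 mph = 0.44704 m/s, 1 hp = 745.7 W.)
Convert to SI: F = 119.0 N, v = 25.9998 m/s
P = Fv = (119.0)(25.9998) = 3093.98 W = 4.149 hp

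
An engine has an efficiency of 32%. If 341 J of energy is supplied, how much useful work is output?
W_out = η·W_in = 0.32·341 = 109.12 J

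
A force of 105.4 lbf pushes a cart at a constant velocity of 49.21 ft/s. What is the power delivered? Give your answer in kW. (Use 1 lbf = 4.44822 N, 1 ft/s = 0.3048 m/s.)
Convert to SI: F = 468.842 N, v = 14.9992 m/s
P = Fv = (468.842)(14.9992) = 7032.26 W = 7.032 kW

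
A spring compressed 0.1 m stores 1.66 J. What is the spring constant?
k = 2·PE/x² = 2·1.66/(0.1)² = 332.0 N/m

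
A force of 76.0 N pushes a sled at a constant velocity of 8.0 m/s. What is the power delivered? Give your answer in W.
P = Fv = (76.0)(8.0) = 608.0 W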